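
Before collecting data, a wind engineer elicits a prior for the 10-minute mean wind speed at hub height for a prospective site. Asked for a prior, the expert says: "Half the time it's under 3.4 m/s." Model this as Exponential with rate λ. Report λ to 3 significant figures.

λ ≈ 0.204

Exponential median = ln 2 / λ, so λ = ln 2 / 3.4 = 0.204.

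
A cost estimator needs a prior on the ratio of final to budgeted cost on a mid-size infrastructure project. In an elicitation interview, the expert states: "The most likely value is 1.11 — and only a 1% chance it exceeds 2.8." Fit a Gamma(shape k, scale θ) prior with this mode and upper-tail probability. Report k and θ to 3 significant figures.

k ≈ 6.47, θ ≈ 0.203

Gamma(k,θ) with k>1 has mode (k−1)θ, so θ = 1.11/(k−1).
Need P(X < 2.8) = 0.99 with θ tied to k this way. Start at k = 2, θ = 1.11: P(X<2.8) ≈ 0.717.
Too low — raise k to concentrate. Iterating converges to k ≈ 6.47.
Then θ = 1.11/(6.47−1) ≈ 0.203.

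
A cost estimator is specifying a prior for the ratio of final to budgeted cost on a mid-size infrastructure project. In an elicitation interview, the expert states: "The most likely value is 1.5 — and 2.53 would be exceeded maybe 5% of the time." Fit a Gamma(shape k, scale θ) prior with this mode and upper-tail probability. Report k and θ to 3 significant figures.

k ≈ 11.2, θ ≈ 0.147

Gamma(k,θ) with k>1 has mode (k−1)θ, so θ = 1.5/(k−1).
Need P(X < 2.53) = 0.95 with θ tied to k this way. Start at k = 2, θ = 1.5: P(X<2.53) ≈ 0.503.
Too low — raise k to concentrate. Iterating converges to k ≈ 11.2.
Then θ = 1.5/(11.2−1) ≈ 0.147.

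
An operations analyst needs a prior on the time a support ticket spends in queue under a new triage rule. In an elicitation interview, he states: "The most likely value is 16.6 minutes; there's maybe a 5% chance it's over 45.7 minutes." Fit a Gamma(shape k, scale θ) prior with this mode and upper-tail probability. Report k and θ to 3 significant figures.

k ≈ 3.62, θ ≈ 6.35

Gamma(k,θ) with k>1 has mode (k−1)θ, so θ = 16.6/(k−1).
Need P(X < 45.7) = 0.95 with θ tied to k this way. Start at k = 2, θ = 16.6: P(X<45.7) ≈ 0.761.
Too low — raise k to concentrate. Iterating converges to k ≈ 3.62.
Then θ = 16.6/(3.62−1) ≈ 6.35.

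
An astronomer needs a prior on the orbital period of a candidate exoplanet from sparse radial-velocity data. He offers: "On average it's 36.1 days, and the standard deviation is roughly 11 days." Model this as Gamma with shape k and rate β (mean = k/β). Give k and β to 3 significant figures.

For Gamma(k, rate β): mean = k/β, variance = k/β², so CV = 1/√k.
CV = SD/mean = 11/36.1 = 0.3047, hence k = 1/CV² = 10.8.
Then β = k/mean = 10.8/36.1 = 0.298.

k ≈ 10.8, β ≈ 0.298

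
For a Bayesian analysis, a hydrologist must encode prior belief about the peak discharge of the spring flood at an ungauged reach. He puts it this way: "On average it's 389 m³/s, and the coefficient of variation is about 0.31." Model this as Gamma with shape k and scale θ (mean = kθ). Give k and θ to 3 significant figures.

For Gamma(k, scale θ): mean = kθ, variance = kθ², so CV = 1/√k.
CV = 0.31, hence k = 1/CV² = 10.4.
Then θ = mean/k = 389/10.4 = 37.4.

k ≈ 10.4, θ ≈ 37.4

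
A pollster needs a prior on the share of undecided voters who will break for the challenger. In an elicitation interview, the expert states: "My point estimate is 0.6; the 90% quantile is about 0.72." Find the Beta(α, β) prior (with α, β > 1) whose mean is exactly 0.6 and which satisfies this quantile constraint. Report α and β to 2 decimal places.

α ≈ 15.73, β ≈ 10.49

With mean 0.6 fixed, write α = 0.6s, β = 0.4s where s = α+β.
Need P(θ < 0.72) = 0.9 under Beta(0.6s, 0.4s). Normal approximation: (q−m)/√(m(1−m)/s) ≈ z_{0.9} = 1.28, so s ≈ 0.6·0.4·(1.28)²/(0.72−0.6)² = 27.4.
At s = 27.4: P(θ<0.72) ≈ 0.905. Adjusting to match 0.9 gives s ≈ 26.21.
So α = 0.6·26.21 ≈ 15.73, β = 0.4·26.21 ≈ 10.49.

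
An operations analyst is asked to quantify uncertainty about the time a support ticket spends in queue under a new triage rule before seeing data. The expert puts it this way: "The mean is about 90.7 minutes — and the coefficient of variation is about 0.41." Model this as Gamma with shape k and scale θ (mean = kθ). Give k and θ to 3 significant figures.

k ≈ 5.95, θ ≈ 15.2

For Gamma(k, scale θ): mean = kθ, variance = kθ², so CV = 1/√k.
CV = 0.41, hence k = 1/CV² = 5.95.
Then θ = mean/k = 90.7/5.95 = 15.2.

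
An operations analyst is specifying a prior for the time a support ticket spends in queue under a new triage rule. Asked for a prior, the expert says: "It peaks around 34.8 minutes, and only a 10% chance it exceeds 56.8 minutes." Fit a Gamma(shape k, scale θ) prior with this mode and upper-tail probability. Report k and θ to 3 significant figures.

Gamma(k,θ) with k>1 has mode (k−1)θ, so θ = 34.8/(k−1).
Need P(X < 56.8) = 0.9 with θ tied to k this way. Start at k = 2, θ = 34.8: P(X<56.8) ≈ 0.485.
Too low — raise k to concentrate. Iterating converges to k ≈ 8.85.
Then θ = 34.8/(8.85−1) ≈ 4.43.

k ≈ 8.85, θ ≈ 4.43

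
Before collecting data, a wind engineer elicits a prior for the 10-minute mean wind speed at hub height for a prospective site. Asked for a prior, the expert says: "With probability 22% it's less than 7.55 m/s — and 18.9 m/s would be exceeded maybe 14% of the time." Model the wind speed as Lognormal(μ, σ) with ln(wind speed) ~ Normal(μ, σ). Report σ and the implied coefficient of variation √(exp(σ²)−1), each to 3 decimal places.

σ ≈ 0.495, CV ≈ 0.527

If T ~ Lognormal(μ,σ) then ln T ~ Normal(μ,σ), so the p-quantile of ln T is μ + z_p·σ.
ln(7.55) = 2.022 and ln(18.9) = 2.939; z_{0.22} = -0.7722, z_{0.86} = 1.08.
σ = (2.939 − 2.022)/(1.08 − (-0.7722)) = 0.495.
μ = 2.022 − (-0.7722)·0.495 = 2.404.
CV = √(exp(σ²)−1) = √(exp(0.2454)−1) = 0.527.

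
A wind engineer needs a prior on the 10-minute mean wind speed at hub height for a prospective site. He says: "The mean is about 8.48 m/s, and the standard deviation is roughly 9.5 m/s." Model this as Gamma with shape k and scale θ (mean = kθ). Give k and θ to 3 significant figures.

k ≈ 0.797, θ ≈ 10.6

For Gamma(k, scale θ): mean = kθ, variance = kθ², so CV = 1/√k.
CV = SD/mean = 9.5/8.48 = 1.12, hence k = 1/CV² = 0.797.
Then θ = mean/k = 8.48/0.797 = 10.6.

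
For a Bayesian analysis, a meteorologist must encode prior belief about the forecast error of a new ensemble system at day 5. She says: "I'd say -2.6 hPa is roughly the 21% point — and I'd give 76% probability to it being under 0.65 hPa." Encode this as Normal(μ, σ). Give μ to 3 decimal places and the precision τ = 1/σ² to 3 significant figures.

μ = -0.867, τ = 0.217

The p-quantile of Normal(μ,σ) is μ + z_p·σ, with z_{0.21} = -0.8064 and z_{0.76} = 0.7063.
Eliminate σ: μ = (z₂·x₁ − z₁·x₂)/(z₂ − z₁) = (0.7063·-2.6 − (-0.8064)·0.65)/1.513 = -0.867.
Then σ = (x₂ − x₁)/(z₂ − z₁) = (0.65 − -2.6)/1.513 = 2.148.
Precision τ = 1/σ² = 1/2.148² = 0.217.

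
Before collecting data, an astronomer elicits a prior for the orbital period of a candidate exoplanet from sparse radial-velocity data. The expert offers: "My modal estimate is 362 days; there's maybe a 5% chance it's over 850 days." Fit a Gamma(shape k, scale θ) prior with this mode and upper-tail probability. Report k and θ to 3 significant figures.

Gamma(k,θ) with k>1 has mode (k−1)θ, so θ = 362/(k−1).
Need P(X < 850) = 0.95 with θ tied to k this way. Start at k = 2, θ = 362: P(X<850) ≈ 0.680.
Too low — raise k to concentrate. Iterating converges to k ≈ 4.75.
Then θ = 362/(4.75−1) ≈ 96.5.

k ≈ 4.75, θ ≈ 96.5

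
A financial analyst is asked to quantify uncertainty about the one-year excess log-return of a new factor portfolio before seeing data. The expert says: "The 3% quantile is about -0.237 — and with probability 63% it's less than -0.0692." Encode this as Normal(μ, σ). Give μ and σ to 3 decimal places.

The p-quantile of Normal(μ,σ) is μ + z_p·σ, with z_{0.03} = -1.881 and z_{0.63} = 0.3319.
Eliminate σ: μ = (z₂·x₁ − z₁·x₂)/(z₂ − z₁) = (0.3319·-0.237 − (-1.881)·-0.0692)/2.213 = -0.094.
Then σ = (x₂ − x₁)/(z₂ − z₁) = (-0.0692 − -0.237)/2.213 = 0.076.

μ = -0.094, σ = 0.076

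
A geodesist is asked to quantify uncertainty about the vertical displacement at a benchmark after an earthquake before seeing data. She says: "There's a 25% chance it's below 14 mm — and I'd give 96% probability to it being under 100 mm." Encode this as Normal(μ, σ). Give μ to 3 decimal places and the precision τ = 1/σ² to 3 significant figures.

The p-quantile of Normal(μ,σ) is μ + z_p·σ, with z_{0.25} = -0.6745 and z_{0.96} = 1.751.
Eliminate σ: μ = (z₂·x₁ − z₁·x₂)/(z₂ − z₁) = (1.751·14 − (-0.6745)·100)/2.425 = 37.918.
Then σ = (x₂ − x₁)/(z₂ − z₁) = (100 − 14)/2.425 = 35.461.
Precision τ = 1/σ² = 1/35.46² = 0.000795.

μ = 37.918, τ = 0.000795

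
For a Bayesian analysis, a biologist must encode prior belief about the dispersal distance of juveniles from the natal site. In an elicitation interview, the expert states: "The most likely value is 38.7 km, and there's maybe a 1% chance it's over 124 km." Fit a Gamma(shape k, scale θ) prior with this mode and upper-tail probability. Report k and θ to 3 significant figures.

k ≈ 4.27, θ ≈ 11.8

Gamma(k,θ) with k>1 has mode (k−1)θ, so θ = 38.7/(k−1).
Need P(X < 124) = 0.99 with θ tied to k this way. Start at k = 2, θ = 38.7: P(X<124) ≈ 0.829.
Too low — raise k to concentrate. Iterating converges to k ≈ 4.27.
Then θ = 38.7/(4.27−1) ≈ 11.8.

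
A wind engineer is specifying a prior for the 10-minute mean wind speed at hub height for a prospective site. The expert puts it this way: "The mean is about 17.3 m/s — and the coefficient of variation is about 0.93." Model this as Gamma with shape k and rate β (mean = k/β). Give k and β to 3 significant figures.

k ≈ 1.16, β ≈ 0.0668

For Gamma(k, rate β): mean = k/β, variance = k/β², so CV = 1/√k.
CV = 0.93, hence k = 1/CV² = 1.16.
Then β = k/mean = 1.16/17.3 = 0.0668.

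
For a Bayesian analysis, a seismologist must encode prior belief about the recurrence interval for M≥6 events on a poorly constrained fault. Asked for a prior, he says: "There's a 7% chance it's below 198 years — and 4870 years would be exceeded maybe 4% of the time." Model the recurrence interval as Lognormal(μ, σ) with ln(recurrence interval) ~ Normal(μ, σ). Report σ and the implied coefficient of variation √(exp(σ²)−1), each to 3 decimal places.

σ ≈ 0.993, CV ≈ 1.296

If T ~ Lognormal(μ,σ) then ln T ~ Normal(μ,σ), so the p-quantile of ln T is μ + z_p·σ.
ln(198) = 5.288 and ln(4870) = 8.491; z_{0.07} = -1.476, z_{0.96} = 1.751.
σ = (8.491 − 5.288)/(1.751 − (-1.476)) = 0.993.
μ = 5.288 − (-1.476)·0.993 = 6.753.
CV = √(exp(σ²)−1) = √(exp(0.9852)−1) = 1.296.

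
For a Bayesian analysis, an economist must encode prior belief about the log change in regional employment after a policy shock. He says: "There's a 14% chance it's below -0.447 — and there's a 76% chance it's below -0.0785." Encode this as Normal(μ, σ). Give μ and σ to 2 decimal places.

The p-quantile of Normal(μ,σ) is μ + z_p·σ, with z_{0.14} = -1.08 and z_{0.76} = 0.7063.
Eliminate σ: μ = (z₂·x₁ − z₁·x₂)/(z₂ − z₁) = (0.7063·-0.447 − (-1.08)·-0.0785)/1.787 = -0.22.
Then σ = (x₂ − x₁)/(z₂ − z₁) = (-0.0785 − -0.447)/1.787 = 0.21.

μ = -0.22, σ = 0.21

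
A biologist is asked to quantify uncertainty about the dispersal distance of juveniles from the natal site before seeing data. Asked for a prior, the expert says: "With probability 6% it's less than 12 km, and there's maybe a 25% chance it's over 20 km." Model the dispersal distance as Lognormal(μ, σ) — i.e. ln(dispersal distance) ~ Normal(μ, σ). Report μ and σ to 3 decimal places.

μ ≈ 2.841, σ ≈ 0.229

If T ~ Lognormal(μ,σ) then ln T ~ Normal(μ,σ), so the p-quantile of ln T is μ + z_p·σ.
ln(12) = 2.485 and ln(20) = 2.996; z_{0.06} = -1.555, z_{0.75} = 0.6745.
σ = (2.996 − 2.485)/(0.6745 − (-1.555)) = 0.229.
μ = 2.485 − (-1.555)·0.229 = 2.841.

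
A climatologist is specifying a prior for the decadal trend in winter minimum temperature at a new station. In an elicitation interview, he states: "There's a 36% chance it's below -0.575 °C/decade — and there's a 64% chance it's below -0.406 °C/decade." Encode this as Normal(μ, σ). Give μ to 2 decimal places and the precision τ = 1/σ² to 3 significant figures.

The p-quantile of Normal(μ,σ) is μ + z_p·σ, with z_{0.36} = -0.3585 and z_{0.64} = 0.3585.
Eliminate σ: μ = (z₂·x₁ − z₁·x₂)/(z₂ − z₁) = (0.3585·-0.575 − (-0.3585)·-0.406)/0.7169 = -0.49.
Then σ = (x₂ − x₁)/(z₂ − z₁) = (-0.406 − -0.575)/0.7169 = 0.24.
Precision τ = 1/σ² = 1/0.2357² = 18.

μ = -0.49, τ = 18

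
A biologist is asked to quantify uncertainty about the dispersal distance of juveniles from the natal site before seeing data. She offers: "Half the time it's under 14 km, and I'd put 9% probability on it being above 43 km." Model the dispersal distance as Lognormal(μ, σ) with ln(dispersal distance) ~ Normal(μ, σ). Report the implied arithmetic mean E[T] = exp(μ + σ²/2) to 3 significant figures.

E[T] ≈ 19.9 km

If T ~ Lognormal(μ,σ) then ln T ~ Normal(μ,σ), so the p-quantile of ln T is μ + z_p·σ.
ln(14) = 2.639 and ln(43) = 3.761; z_{0.5} = 0, z_{0.91} = 1.341.
σ = (3.761 − 2.639)/(1.341 − (0)) = 0.837.
μ = 2.639 − (0)·0.837 = 2.639.
E[T] = exp(μ + σ²/2) = exp(2.639 + 0.3502) = 19.9 km.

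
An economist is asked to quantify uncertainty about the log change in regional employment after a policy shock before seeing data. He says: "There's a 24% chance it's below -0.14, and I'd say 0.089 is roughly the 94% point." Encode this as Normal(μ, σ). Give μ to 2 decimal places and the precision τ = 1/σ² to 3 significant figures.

μ = -0.07, τ = 97.5

For Normal(μ,σ), the p-quantile is μ + z_p·σ. Here z_{0.24} = -0.7063, z_{0.94} = 1.555.
So -0.14 = μ − 0.7063σ and 0.089 = μ + 1.555σ.
Subtracting: σ = (0.089 − -0.14)/(1.555 − (-0.7063)) = 0.10.
Then μ = -0.14 − (-0.7063)·0.10 = -0.07.
Precision τ = 1/σ² = 1/0.1013² = 97.5.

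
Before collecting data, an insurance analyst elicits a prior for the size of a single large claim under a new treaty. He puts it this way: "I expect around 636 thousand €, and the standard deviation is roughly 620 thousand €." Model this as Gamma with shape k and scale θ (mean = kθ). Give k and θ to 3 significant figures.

k ≈ 1.05, θ ≈ 604

For Gamma(k, scale θ): mean = kθ, variance = kθ², so CV = 1/√k.
CV = SD/mean = 620/636 = 0.9748, hence k = 1/CV² = 1.05.
Then θ = mean/k = 636/1.05 = 604.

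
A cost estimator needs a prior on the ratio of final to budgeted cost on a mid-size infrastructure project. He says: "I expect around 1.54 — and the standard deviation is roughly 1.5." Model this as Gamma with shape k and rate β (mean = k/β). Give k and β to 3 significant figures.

For Gamma(k, rate β): mean = k/β, variance = k/β², so CV = 1/√k.
CV = SD/mean = 1.5/1.54 = 0.974, hence k = 1/CV² = 1.05.
Then β = k/mean = 1.05/1.54 = 0.684.

k ≈ 1.05, β ≈ 0.684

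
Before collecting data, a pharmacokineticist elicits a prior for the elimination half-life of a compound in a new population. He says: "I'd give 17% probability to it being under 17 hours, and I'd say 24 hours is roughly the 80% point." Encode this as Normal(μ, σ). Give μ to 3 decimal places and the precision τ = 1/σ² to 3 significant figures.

μ = 20.719, τ = 0.0658

The p-quantile of Normal(μ,σ) is μ + z_p·σ, with z_{0.17} = -0.9542 and z_{0.8} = 0.8416.
Eliminate σ: μ = (z₂·x₁ − z₁·x₂)/(z₂ − z₁) = (0.8416·17 − (-0.9542)·24)/1.796 = 20.719.
Then σ = (x₂ − x₁)/(z₂ − z₁) = (24 − 17)/1.796 = 3.898.
Precision τ = 1/σ² = 1/3.898² = 0.0658.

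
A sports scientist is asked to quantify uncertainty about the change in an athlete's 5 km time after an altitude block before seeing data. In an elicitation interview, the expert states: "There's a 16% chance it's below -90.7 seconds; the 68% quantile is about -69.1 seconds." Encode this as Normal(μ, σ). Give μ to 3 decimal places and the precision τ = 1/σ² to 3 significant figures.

For Normal(μ,σ), the p-quantile is μ + z_p·σ. Here z_{0.16} = -0.9945, z_{0.68} = 0.4677.
So -90.7 = μ − 0.9945σ and -69.1 = μ + 0.4677σ.
Subtracting: σ = (-69.1 − -90.7)/(0.4677 − (-0.9945)) = 14.773.
Then μ = -90.7 − (-0.9945)·14.773 = -76.009.
Precision τ = 1/σ² = 1/14.77² = 0.00458.

μ = -76.009, τ = 0.00458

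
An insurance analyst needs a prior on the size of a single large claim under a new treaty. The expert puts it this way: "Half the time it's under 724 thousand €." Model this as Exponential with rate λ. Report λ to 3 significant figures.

Exponential median = ln 2 / λ, so λ = ln 2 / 724.0 = 0.000957.

λ ≈ 0.000957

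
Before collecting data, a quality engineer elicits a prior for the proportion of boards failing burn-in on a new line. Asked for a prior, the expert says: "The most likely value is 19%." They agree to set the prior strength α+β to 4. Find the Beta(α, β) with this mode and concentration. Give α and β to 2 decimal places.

α = 1.38, β = 2.62

For α,β > 1 the Beta mode is (α−1)/(α+β−2). With α+β = 4, the mode is (α−1)/2.
Set (α−1)/2 = 0.19 → α = 1 + 0.19·2 = 1.38.
β = 4 − α = 2.62.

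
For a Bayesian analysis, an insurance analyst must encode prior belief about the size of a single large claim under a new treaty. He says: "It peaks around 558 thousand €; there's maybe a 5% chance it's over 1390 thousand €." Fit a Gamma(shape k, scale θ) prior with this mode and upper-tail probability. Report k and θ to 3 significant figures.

k ≈ 4.26, θ ≈ 171

Gamma(k,θ) with k>1 has mode (k−1)θ, so θ = 558/(k−1).
Need P(X < 1390) = 0.95 with θ tied to k this way. Start at k = 2, θ = 558: P(X<1390) ≈ 0.711.
Too low — raise k to concentrate. Iterating converges to k ≈ 4.26.
Then θ = 558/(4.26−1) ≈ 171.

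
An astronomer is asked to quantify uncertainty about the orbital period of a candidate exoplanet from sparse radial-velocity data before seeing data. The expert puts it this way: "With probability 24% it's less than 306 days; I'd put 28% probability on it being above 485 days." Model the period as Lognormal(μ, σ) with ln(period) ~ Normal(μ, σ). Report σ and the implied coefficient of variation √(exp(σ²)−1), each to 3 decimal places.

If T ~ Lognormal(μ,σ) then ln T ~ Normal(μ,σ), so the p-quantile of ln T is μ + z_p·σ.
ln(306) = 5.724 and ln(485) = 6.184; z_{0.24} = -0.7063, z_{0.72} = 0.5828.
σ = (6.184 − 5.724)/(0.5828 − (-0.7063)) = 0.357.
μ = 5.724 − (-0.7063)·0.357 = 5.976.
CV = √(exp(σ²)−1) = √(exp(0.1276)−1) = 0.369.

σ ≈ 0.357, CV ≈ 0.369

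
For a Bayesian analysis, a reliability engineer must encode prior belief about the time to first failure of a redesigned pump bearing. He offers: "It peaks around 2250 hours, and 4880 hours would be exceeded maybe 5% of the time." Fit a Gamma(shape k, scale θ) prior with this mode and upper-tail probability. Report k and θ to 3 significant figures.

Gamma(k,θ) with k>1 has mode (k−1)θ, so θ = 2250/(k−1).
Need P(X < 4880) = 0.95 with θ tied to k this way. Start at k = 2, θ = 2250: P(X<4880) ≈ 0.638.
Too low — raise k to concentrate. Iterating converges to k ≈ 5.6.
Then θ = 2250/(5.6−1) ≈ 490.

k ≈ 5.6, θ ≈ 490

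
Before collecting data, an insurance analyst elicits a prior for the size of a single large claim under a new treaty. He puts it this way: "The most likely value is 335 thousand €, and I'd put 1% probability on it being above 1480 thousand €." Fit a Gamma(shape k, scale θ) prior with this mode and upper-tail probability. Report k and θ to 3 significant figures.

Gamma(k,θ) with k>1 has mode (k−1)θ, so θ = 335/(k−1).
Need P(X < 1480) = 0.99 with θ tied to k this way. Start at k = 2, θ = 335: P(X<1480) ≈ 0.935.
Too low — raise k to concentrate. Iterating converges to k ≈ 2.84.
Then θ = 335/(2.84−1) ≈ 182.

k ≈ 2.84, θ ≈ 182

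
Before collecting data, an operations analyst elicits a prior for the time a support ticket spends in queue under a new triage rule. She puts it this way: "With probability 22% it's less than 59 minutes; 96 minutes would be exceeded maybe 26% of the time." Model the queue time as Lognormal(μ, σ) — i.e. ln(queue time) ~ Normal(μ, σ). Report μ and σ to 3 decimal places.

If T ~ Lognormal(μ,σ) then ln T ~ Normal(μ,σ), so the p-quantile of ln T is μ + z_p·σ.
ln(59) = 4.078 and ln(96) = 4.564; z_{0.22} = -0.7722, z_{0.74} = 0.6433.
σ = (4.564 − 4.078)/(0.6433 − (-0.7722)) = 0.344.
μ = 4.078 − (-0.7722)·0.344 = 4.343.

μ ≈ 4.343, σ ≈ 0.344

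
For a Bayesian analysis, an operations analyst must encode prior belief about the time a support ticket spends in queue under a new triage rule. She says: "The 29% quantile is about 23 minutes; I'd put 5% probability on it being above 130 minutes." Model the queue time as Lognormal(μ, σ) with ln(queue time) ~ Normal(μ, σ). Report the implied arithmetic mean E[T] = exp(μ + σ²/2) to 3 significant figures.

E[T] ≈ 48.5 minutes

If T ~ Lognormal(μ,σ) then ln T ~ Normal(μ,σ), so the p-quantile of ln T is μ + z_p·σ.
ln(23) = 3.135 and ln(130) = 4.868; z_{0.29} = -0.5534, z_{0.95} = 1.645.
σ = (4.868 − 3.135)/(1.645 − (-0.5534)) = 0.788.
μ = 3.135 − (-0.5534)·0.788 = 3.572.
E[T] = exp(μ + σ²/2) = exp(3.572 + 0.3104) = 48.5 minutes.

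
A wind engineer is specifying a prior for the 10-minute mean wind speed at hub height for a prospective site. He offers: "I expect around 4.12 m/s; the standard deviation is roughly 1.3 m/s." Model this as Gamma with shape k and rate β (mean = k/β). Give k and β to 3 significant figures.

k ≈ 10, β ≈ 2.44

For Gamma(k, rate β): mean = k/β, variance = k/β², so CV = 1/√k.
CV = SD/mean = 1.3/4.12 = 0.3155, hence k = 1/CV² = 10.
Then β = k/mean = 10/4.12 = 2.44.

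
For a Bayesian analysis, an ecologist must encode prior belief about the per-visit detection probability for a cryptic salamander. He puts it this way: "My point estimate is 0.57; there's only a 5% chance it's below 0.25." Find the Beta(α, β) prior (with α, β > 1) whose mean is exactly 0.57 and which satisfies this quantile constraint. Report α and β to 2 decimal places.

With mean 0.57 fixed, write α = 0.57s, β = 0.43s where s = α+β.
Need P(θ < 0.25) = 0.05 under Beta(0.57s, 0.43s). Normal approximation: (q−m)/√(m(1−m)/s) ≈ z_{0.05} = -1.64, so s ≈ 0.57·0.43·(-1.64)²/(0.25−0.57)² = 6.5.
At s = 6.5: P(θ<0.25) ≈ 0.044. Adjusting to match 0.05 gives s ≈ 6.06.
So α = 0.57·6.06 ≈ 3.46, β = 0.43·6.06 ≈ 2.61.

α ≈ 3.46, β ≈ 2.61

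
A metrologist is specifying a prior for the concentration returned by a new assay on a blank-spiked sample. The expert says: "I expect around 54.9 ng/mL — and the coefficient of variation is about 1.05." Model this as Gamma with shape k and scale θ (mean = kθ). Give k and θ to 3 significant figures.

k ≈ 0.907, θ ≈ 60.5

For Gamma(k, scale θ): mean = kθ, variance = kθ², so CV = 1/√k.
CV = 1.05, hence k = 1/CV² = 0.907.
Then θ = mean/k = 54.9/0.907 = 60.5.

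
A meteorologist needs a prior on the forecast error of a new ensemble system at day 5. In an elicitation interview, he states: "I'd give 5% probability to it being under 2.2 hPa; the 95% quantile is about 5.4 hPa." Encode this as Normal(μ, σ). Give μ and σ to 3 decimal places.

For Normal(μ,σ), the p-quantile is μ + z_p·σ. Here z_{0.05} = -1.645, z_{0.95} = 1.645.
So 2.2 = μ − 1.645σ and 5.4 = μ + 1.645σ.
Subtracting: σ = (5.4 − 2.2)/(1.645 − (-1.645)) = 0.973.
Then μ = 2.2 − (-1.645)·0.973 = 3.800.

μ = 3.800, σ = 0.973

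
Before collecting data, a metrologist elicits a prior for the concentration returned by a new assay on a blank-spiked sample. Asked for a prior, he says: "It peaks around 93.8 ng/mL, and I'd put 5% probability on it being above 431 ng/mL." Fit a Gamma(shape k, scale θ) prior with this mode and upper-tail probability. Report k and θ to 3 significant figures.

Gamma(k,θ) with k>1 has mode (k−1)θ, so θ = 93.8/(k−1).
Need P(X < 431) = 0.95 with θ tied to k this way. Start at k = 2, θ = 93.8: P(X<431) ≈ 0.943.
Too low — raise k to concentrate. Iterating converges to k ≈ 2.05.
Then θ = 93.8/(2.05−1) ≈ 89.3.

k ≈ 2.05, θ ≈ 89.3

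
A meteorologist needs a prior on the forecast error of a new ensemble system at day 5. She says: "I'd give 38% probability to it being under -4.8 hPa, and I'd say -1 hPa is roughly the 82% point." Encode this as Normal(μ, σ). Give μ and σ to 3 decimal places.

μ = -3.849, σ = 3.113

For Normal(μ,σ), the p-quantile is μ + z_p·σ. Here z_{0.38} = -0.3055, z_{0.82} = 0.9154.
So -4.8 = μ − 0.3055σ and -1 = μ + 0.9154σ.
Subtracting: σ = (-1 − -4.8)/(0.9154 − (-0.3055)) = 3.113.
Then μ = -4.8 − (-0.3055)·3.113 = -3.849.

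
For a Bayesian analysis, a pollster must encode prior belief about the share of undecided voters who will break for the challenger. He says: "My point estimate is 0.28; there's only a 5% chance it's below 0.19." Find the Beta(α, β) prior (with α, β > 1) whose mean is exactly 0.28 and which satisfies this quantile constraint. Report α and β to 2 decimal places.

α ≈ 16.91, β ≈ 43.49

With mean 0.28 fixed, write α = 0.28s, β = 0.72s where s = α+β.
Need P(θ < 0.19) = 0.05 under Beta(0.28s, 0.72s). Normal approximation: (q−m)/√(m(1−m)/s) ≈ z_{0.05} = -1.64, so s ≈ 0.28·0.72·(-1.64)²/(0.19−0.28)² = 67.3.
At s = 67.3: P(θ<0.19) ≈ 0.041. Adjusting to match 0.05 gives s ≈ 60.40.
So α = 0.28·60.40 ≈ 16.91, β = 0.72·60.40 ≈ 43.49.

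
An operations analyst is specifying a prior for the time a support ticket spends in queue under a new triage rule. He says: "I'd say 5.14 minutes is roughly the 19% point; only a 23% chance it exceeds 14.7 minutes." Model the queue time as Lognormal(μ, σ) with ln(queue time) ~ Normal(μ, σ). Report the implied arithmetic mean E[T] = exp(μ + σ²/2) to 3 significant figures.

E[T] ≈ 11.2 minutes

If T ~ Lognormal(μ,σ) then ln T ~ Normal(μ,σ), so the p-quantile of ln T is μ + z_p·σ.
ln(5.14) = 1.637 and ln(14.7) = 2.688; z_{0.19} = -0.8779, z_{0.77} = 0.7388.
σ = (2.688 − 1.637)/(0.7388 − (-0.8779)) = 0.650.
μ = 1.637 − (-0.8779)·0.650 = 2.208.
E[T] = exp(μ + σ²/2) = exp(2.208 + 0.2112) = 11.2 minutes.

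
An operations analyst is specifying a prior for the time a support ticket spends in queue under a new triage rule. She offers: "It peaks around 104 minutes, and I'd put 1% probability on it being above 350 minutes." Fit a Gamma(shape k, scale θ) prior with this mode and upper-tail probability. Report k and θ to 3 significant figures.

Gamma(k,θ) with k>1 has mode (k−1)θ, so θ = 104/(k−1).
Need P(X < 350) = 0.99 with θ tied to k this way. Start at k = 2, θ = 104: P(X<350) ≈ 0.849.
Too low — raise k to concentrate. Iterating converges to k ≈ 3.97.
Then θ = 104/(3.97−1) ≈ 35.

k ≈ 3.97, θ ≈ 35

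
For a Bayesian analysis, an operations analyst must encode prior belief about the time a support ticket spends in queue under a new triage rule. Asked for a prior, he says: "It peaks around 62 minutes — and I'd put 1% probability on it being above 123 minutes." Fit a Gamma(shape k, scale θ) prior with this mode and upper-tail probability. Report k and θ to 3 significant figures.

Gamma(k,θ) with k>1 has mode (k−1)θ, so θ = 62/(k−1).
Need P(X < 123) = 0.99 with θ tied to k this way. Start at k = 2, θ = 62: P(X<123) ≈ 0.590.
Too low — raise k to concentrate. Iterating converges to k ≈ 11.5.
Then θ = 62/(11.5−1) ≈ 5.91.

k ≈ 11.5, θ ≈ 5.91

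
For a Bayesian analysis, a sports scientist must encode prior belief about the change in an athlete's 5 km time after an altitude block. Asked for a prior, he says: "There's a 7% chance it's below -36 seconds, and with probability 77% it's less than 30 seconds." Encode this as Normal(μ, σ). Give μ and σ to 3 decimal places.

For Normal(μ,σ), the p-quantile is μ + z_p·σ. Here z_{0.07} = -1.476, z_{0.77} = 0.7388.
So -36 = μ − 1.476σ and 30 = μ + 0.7388σ.
Subtracting: σ = (30 − -36)/(0.7388 − (-1.476)) = 29.802.
Then μ = -36 − (-1.476)·29.802 = 7.981.

μ = 7.981, σ = 29.802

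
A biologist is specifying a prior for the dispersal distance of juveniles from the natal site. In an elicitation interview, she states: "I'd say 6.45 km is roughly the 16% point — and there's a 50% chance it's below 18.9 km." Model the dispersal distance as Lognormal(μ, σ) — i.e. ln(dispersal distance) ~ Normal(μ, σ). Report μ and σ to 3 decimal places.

If T ~ Lognormal(μ,σ) then ln T ~ Normal(μ,σ), so the p-quantile of ln T is μ + z_p·σ.
ln(6.45) = 1.864 and ln(18.9) = 2.939; z_{0.16} = -0.9945, z_{0.5} = 0.
σ = (2.939 − 1.864)/(0 − (-0.9945)) = 1.081.
μ = 1.864 − (-0.9945)·1.081 = 2.939.

μ ≈ 2.939, σ ≈ 1.081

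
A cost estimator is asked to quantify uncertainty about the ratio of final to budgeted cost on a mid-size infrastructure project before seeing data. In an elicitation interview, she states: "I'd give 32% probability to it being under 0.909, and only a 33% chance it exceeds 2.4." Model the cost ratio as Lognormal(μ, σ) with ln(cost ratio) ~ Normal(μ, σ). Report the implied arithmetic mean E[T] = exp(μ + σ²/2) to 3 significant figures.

E[T] ≈ 2.66

If T ~ Lognormal(μ,σ) then ln T ~ Normal(μ,σ), so the p-quantile of ln T is μ + z_p·σ.
ln(0.909) = -0.09541 and ln(2.4) = 0.8755; z_{0.32} = -0.4677, z_{0.67} = 0.4399.
σ = (0.8755 − -0.09541)/(0.4399 − (-0.4677)) = 1.070.
μ = -0.09541 − (-0.4677)·1.070 = 0.405.
E[T] = exp(μ + σ²/2) = exp(0.405 + 0.5721) = 2.66.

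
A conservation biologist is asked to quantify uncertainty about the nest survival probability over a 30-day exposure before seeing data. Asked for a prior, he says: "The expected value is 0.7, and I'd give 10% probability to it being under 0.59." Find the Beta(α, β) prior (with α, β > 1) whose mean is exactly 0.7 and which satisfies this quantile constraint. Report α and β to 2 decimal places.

With mean 0.7 fixed, write α = 0.7s, β = 0.3s where s = α+β.
Need P(θ < 0.59) = 0.1 under Beta(0.7s, 0.3s). Normal approximation: (q−m)/√(m(1−m)/s) ≈ z_{0.1} = -1.28, so s ≈ 0.7·0.3·(-1.28)²/(0.59−0.7)² = 28.5.
At s = 28.5: P(θ<0.59) ≈ 0.104. Adjusting to match 0.1 gives s ≈ 29.58.
So α = 0.7·29.58 ≈ 20.70, β = 0.3·29.58 ≈ 8.87.

α ≈ 20.70, β ≈ 8.87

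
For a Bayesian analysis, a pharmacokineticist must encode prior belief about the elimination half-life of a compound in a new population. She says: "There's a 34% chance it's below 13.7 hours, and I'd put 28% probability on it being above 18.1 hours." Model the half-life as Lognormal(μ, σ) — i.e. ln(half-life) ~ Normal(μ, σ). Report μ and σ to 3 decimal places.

If T ~ Lognormal(μ,σ) then ln T ~ Normal(μ,σ), so the p-quantile of ln T is μ + z_p·σ.
ln(13.7) = 2.617 and ln(18.1) = 2.896; z_{0.34} = -0.4125, z_{0.72} = 0.5828.
σ = (2.896 − 2.617)/(0.5828 − (-0.4125)) = 0.280.
μ = 2.617 − (-0.4125)·0.280 = 2.733.

μ ≈ 2.733, σ ≈ 0.280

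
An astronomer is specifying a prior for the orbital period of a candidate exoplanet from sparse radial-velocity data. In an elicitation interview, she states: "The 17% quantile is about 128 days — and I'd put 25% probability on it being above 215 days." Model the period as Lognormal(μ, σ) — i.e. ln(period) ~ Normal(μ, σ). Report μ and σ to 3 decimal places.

μ ≈ 5.156, σ ≈ 0.318

If T ~ Lognormal(μ,σ) then ln T ~ Normal(μ,σ), so the p-quantile of ln T is μ + z_p·σ.
ln(128) = 4.852 and ln(215) = 5.371; z_{0.17} = -0.9542, z_{0.75} = 0.6745.
σ = (5.371 − 4.852)/(0.6745 − (-0.9542)) = 0.318.
μ = 4.852 − (-0.9542)·0.318 = 5.156.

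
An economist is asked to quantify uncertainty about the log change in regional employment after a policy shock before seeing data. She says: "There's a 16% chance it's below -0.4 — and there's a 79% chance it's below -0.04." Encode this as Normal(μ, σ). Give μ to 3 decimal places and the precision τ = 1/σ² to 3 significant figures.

μ = -0.201, τ = 25

The p-quantile of Normal(μ,σ) is μ + z_p·σ, with z_{0.16} = -0.9945 and z_{0.79} = 0.8064.
Eliminate σ: μ = (z₂·x₁ − z₁·x₂)/(z₂ − z₁) = (0.8064·-0.4 − (-0.9945)·-0.04)/1.801 = -0.201.
Then σ = (x₂ − x₁)/(z₂ − z₁) = (-0.04 − -0.4)/1.801 = 0.200.
Precision τ = 1/σ² = 1/0.1999² = 25.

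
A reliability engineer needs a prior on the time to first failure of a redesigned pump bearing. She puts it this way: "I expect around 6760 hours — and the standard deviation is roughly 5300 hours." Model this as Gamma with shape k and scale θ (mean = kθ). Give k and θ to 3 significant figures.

k ≈ 1.63, θ ≈ 4160

For Gamma(k, scale θ): mean = kθ, variance = kθ², so CV = 1/√k.
CV = SD/mean = 5300/6760 = 0.784, hence k = 1/CV² = 1.63.
Then θ = mean/k = 6760/1.63 = 4160.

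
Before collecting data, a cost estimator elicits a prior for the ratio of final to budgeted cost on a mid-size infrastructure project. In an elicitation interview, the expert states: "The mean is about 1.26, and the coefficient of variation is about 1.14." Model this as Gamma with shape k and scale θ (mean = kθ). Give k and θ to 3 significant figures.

For Gamma(k, scale θ): mean = kθ, variance = kθ², so CV = 1/√k.
CV = 1.14, hence k = 1/CV² = 0.769.
Then θ = mean/k = 1.26/0.769 = 1.64.

k ≈ 0.769, θ ≈ 1.64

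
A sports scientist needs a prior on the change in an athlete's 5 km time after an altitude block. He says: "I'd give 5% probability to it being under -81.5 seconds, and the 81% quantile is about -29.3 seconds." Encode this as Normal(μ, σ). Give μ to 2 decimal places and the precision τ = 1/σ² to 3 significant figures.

μ = -47.47, τ = 0.00234

The p-quantile of Normal(μ,σ) is μ + z_p·σ, with z_{0.05} = -1.645 and z_{0.81} = 0.8779.
Eliminate σ: μ = (z₂·x₁ − z₁·x₂)/(z₂ − z₁) = (0.8779·-81.5 − (-1.645)·-29.3)/2.523 = -47.47.
Then σ = (x₂ − x₁)/(z₂ − z₁) = (-29.3 − -81.5)/2.523 = 20.69.
Precision τ = 1/σ² = 1/20.69² = 0.00234.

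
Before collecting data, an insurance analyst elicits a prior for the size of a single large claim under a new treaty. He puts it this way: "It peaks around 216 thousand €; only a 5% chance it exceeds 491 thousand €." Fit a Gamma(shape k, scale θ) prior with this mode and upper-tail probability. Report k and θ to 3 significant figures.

k ≈ 5.07, θ ≈ 53.1

Gamma(k,θ) with k>1 has mode (k−1)θ, so θ = 216/(k−1).
Need P(X < 491) = 0.95 with θ tied to k this way. Start at k = 2, θ = 216: P(X<491) ≈ 0.663.
Too low — raise k to concentrate. Iterating converges to k ≈ 5.07.
Then θ = 216/(5.07−1) ≈ 53.1.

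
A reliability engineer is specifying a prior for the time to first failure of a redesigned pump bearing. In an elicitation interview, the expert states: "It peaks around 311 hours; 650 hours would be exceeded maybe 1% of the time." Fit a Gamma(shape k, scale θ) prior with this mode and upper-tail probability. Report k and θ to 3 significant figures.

k ≈ 9.96, θ ≈ 34.7

Gamma(k,θ) with k>1 has mode (k−1)θ, so θ = 311/(k−1).
Need P(X < 650) = 0.99 with θ tied to k this way. Start at k = 2, θ = 311: P(X<650) ≈ 0.618.
Too low — raise k to concentrate. Iterating converges to k ≈ 9.96.
Then θ = 311/(9.96−1) ≈ 34.7.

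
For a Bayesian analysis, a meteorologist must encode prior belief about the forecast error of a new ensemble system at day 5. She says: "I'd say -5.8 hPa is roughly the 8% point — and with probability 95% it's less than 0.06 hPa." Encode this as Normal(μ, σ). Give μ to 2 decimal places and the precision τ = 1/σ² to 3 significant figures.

The p-quantile of Normal(μ,σ) is μ + z_p·σ, with z_{0.08} = -1.405 and z_{0.95} = 1.645.
Eliminate σ: μ = (z₂·x₁ − z₁·x₂)/(z₂ − z₁) = (1.645·-5.8 − (-1.405)·0.06)/3.05 = -3.10.
Then σ = (x₂ − x₁)/(z₂ − z₁) = (0.06 − -5.8)/3.05 = 1.92.
Precision τ = 1/σ² = 1/1.921² = 0.271.

μ = -3.10, τ = 0.271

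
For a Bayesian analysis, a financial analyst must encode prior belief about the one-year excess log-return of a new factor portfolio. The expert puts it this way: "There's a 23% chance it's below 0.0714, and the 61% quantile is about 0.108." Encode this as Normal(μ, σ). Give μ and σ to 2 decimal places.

For Normal(μ,σ), the p-quantile is μ + z_p·σ. Here z_{0.23} = -0.7388, z_{0.61} = 0.2793.
So 0.0714 = μ − 0.7388σ and 0.108 = μ + 0.2793σ.
Subtracting: σ = (0.108 − 0.0714)/(0.2793 − (-0.7388)) = 0.04.
Then μ = 0.0714 − (-0.7388)·0.04 = 0.10.

μ = 0.10, σ = 0.04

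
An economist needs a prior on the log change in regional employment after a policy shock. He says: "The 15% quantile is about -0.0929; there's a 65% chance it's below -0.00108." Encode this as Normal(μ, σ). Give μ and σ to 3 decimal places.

μ = -0.026, σ = 0.065

For Normal(μ,σ), the p-quantile is μ + z_p·σ. Here z_{0.15} = -1.036, z_{0.65} = 0.3853.
So -0.0929 = μ − 1.036σ and -0.00108 = μ + 0.3853σ.
Subtracting: σ = (-0.00108 − -0.0929)/(0.3853 − (-1.036)) = 0.065.
Then μ = -0.0929 − (-1.036)·0.065 = -0.026.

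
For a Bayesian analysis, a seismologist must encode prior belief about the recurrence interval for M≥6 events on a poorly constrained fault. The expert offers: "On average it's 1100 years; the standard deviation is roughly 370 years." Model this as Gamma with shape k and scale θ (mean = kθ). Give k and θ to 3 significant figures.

k ≈ 8.84, θ ≈ 124

For Gamma(k, scale θ): mean = kθ, variance = kθ², so CV = 1/√k.
CV = SD/mean = 370/1100 = 0.3364, hence k = 1/CV² = 8.84.
Then θ = mean/k = 1100/8.84 = 124.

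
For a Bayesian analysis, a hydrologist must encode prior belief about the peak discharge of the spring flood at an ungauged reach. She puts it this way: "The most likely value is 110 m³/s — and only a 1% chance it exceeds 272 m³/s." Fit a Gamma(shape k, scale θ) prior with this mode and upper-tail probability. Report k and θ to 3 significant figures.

k ≈ 6.74, θ ≈ 19.2

Gamma(k,θ) with k>1 has mode (k−1)θ, so θ = 110/(k−1).
Need P(X < 272) = 0.99 with θ tied to k this way. Start at k = 2, θ = 110: P(X<272) ≈ 0.707.
Too low — raise k to concentrate. Iterating converges to k ≈ 6.74.
Then θ = 110/(6.74−1) ≈ 19.2.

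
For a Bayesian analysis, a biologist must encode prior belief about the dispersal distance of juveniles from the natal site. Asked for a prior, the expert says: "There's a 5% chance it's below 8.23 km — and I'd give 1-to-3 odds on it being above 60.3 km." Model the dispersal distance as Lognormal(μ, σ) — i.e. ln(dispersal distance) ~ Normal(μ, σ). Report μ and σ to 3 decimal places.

If T ~ Lognormal(μ,σ) then ln T ~ Normal(μ,σ), so the p-quantile of ln T is μ + z_p·σ.
ln(8.23) = 2.108 and ln(60.3) = 4.099; z_{0.05} = -1.645, z_{0.75} = 0.6745.
σ = (4.099 − 2.108)/(0.6745 − (-1.645)) = 0.859.
μ = 2.108 − (-1.645)·0.859 = 3.520.

μ ≈ 3.520, σ ≈ 0.859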